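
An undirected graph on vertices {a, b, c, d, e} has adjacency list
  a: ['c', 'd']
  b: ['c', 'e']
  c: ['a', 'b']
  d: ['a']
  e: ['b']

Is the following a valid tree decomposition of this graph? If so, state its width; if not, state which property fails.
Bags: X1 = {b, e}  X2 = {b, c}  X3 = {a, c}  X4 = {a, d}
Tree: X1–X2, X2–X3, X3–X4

Checking the three conditions: (i) the bags cover all of {a, b, c, d, e}; (ii) for each edge, some bag contains both endpoints; (iii) the bags containing any fixed vertex form a subtree. All hold, so the decomposition is valid with width 2 − 1 = 1.

Yes; width 1.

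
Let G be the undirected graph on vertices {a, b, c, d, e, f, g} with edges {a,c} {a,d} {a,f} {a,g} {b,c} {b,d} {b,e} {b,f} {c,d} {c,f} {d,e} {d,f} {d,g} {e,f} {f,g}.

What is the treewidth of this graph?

A width-3 tree decomposition is:
Bags: B1 = {a, c, d, f}  B2 = {a, d, f, g}  B3 = {b, c, d, f}  B4 = {b, d, e, f}
Tree: B1–B2, B1–B3, B3–B4
The largest bag has 4 vertices, giving width 3; this decomposition certifies tw(G) ≤ 3. On the other hand G contains the 4-clique {a, d, f, g}. A clique must lie in a single bag of any decomposition, so no decomposition can have width below 3. The upper and lower bounds meet at 3, so that is the treewidth.

3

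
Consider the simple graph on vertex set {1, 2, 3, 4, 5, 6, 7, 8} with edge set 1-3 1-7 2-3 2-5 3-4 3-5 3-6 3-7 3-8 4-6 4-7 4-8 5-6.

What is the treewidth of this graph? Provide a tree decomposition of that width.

Treewidth 2.
Bags: B1 = {3, 4, 6}  B2 = {3, 4, 7}  B3 = {3, 5, 6}  B4 = {3, 4, 8}  B5 = {2, 3, 5}  B6 = {1, 3, 7}
Tree: B1–B2, B1–B3, B1–B4, B3–B5, B2–B6

The largest bag has 3 vertices, giving width 2; this decomposition certifies tw(G) ≤ 2. Conversely, {1, 3, 7} is a clique of size 3, and the vertices of any clique must share a bag in every tree decomposition; so some bag has ≥ 3 vertices and tw(G) ≥ 2. The upper and lower bounds meet at 2, so that is the treewidth.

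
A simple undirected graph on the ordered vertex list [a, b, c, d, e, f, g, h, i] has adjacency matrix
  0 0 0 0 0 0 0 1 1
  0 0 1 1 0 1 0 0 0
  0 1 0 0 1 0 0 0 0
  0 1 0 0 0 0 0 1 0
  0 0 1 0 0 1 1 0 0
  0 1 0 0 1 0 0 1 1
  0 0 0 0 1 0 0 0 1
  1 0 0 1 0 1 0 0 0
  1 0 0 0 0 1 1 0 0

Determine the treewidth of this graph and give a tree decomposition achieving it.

The largest bag has 4 vertices, giving width 3; this decomposition certifies tw(G) ≤ 3. For the lower bound: the 4 vertex sets {a,g,i}, {h}, {f}, {b,c,d,e} are disjoint, each induces a connected subgraph, and every pair is joined by at least one edge of G. Contracting each set to a single vertex therefore yields K_{4} as a minor, and since treewidth is minor-monotone, tw(G) ≥ tw(K_{4}) = 3. Hence tw(G) = 3 exactly.

Treewidth 3.
Bags: B1 = {a, g, h, i}  B2 = {f, g, h, i}  B3 = {e, f, g, h}  B4 = {d, e, f, h}  B5 = {b, d, e, f}  B6 = {b, c, d, e}
Tree: B1–B2, B2–B3, B3–B4, B4–B5, B5–B6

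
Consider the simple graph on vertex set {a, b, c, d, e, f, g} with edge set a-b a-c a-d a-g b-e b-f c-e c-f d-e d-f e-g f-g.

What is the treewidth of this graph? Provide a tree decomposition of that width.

Each bag holds 4 vertices, so the decomposition has width 3, which upper-bounds the treewidth. For the lower bound: the 4 vertex sets {a,d}, {c,e}, {f}, {g} are disjoint, each induces a connected subgraph, and every pair is joined by at least one edge of G. Contracting each set to a single vertex therefore yields K_{4} as a minor, and since treewidth is minor-monotone, tw(G) ≥ tw(K_{4}) = 3. Combining the bounds, tw(G) = 3.

Treewidth 3.
Bags: B1 = {a, d, e, f}  B2 = {a, c, e, f}  B3 = {a, e, f, g}  B4 = {a, b, e, f}
Tree: B1–B2, B2–B3, B3–B4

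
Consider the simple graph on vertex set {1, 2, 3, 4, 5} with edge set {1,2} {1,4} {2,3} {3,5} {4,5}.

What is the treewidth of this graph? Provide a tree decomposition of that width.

Treewidth 2.
One optimal decomposition is:
Bags: B1 = {2, 3, 5}  B2 = {2, 4, 5}  B3 = {1, 2, 4}
Tree: B1–B2, B2–B3

Each bag holds 3 vertices, so the decomposition has width 2, which upper-bounds the treewidth. The edges 2–3–5–4–1–2 form a cycle, so G is not a tree and its treewidth is at least 2. Therefore the treewidth is 2.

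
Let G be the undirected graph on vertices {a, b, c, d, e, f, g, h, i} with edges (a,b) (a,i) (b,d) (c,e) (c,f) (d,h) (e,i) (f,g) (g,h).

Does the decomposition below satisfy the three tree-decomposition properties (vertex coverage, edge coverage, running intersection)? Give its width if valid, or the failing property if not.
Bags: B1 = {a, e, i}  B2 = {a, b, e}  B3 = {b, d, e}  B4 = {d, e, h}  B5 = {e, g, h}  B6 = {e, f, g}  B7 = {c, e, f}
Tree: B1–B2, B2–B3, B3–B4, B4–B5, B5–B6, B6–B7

Every vertex of G appears in some bag (union = {a, b, c, d, e, f, g, h, i}); every edge is covered by a bag; and for each vertex v the set of bags containing v is connected in the bag tree. The decomposition is therefore valid. The largest bag has 3 vertices, so the width is 2.

Yes; width 2.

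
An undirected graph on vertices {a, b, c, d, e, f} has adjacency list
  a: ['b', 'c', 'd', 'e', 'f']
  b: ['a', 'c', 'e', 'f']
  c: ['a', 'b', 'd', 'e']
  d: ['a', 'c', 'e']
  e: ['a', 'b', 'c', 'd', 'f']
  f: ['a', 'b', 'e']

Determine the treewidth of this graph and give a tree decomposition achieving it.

Every bag has size at most 4, so the width is 4 − 1 = 3 and tw(G) ≤ 3. Conversely, {a, c, d, e} is a clique of size 4, and the vertices of any clique must share a bag in every tree decomposition; so some bag has ≥ 4 vertices and tw(G) ≥ 3. The upper and lower bounds meet at 3, so that is the treewidth.

Treewidth 3.
Bags: B1 = {a, b, c, e}  B2 = {a, c, d, e}  B3 = {a, b, e, f}
Tree: B1–B2, B1–B3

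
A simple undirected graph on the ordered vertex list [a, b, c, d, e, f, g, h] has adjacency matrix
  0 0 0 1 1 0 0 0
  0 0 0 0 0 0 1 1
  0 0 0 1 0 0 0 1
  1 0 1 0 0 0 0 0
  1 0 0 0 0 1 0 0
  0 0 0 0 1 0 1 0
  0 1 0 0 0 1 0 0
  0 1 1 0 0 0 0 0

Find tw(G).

A width-2 tree decomposition is:
Bags: B1 = {b, f, g}  B2 = {b, e, f}  B3 = {a, b, e}  B4 = {a, b, d}  B5 = {b, c, d}  B6 = {b, c, h}
Tree: B1–B2, B2–B3, B3–B4, B4–B5, B5–B6
Each bag holds 3 vertices, so the decomposition has width 2, which upper-bounds the treewidth. For the lower bound, G contains the cycle b–g–f–e–a–d–c–h–b, so G is not a forest; only forests have treewidth ≤ 1, hence tw(G) ≥ 2. Combining the bounds, tw(G) = 2.

2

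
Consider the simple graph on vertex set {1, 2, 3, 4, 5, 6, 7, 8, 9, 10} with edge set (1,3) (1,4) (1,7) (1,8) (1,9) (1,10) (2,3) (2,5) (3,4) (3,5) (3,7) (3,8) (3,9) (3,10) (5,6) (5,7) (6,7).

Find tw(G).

2

A width-2 tree decomposition is:
Bags: B1 = {1, 3, 7}  B2 = {3, 5, 7}  B3 = {2, 3, 5}  B4 = {5, 6, 7}  B5 = {1, 3, 10}  B6 = {1, 3, 4}  B7 = {1, 3, 8}  B8 = {1, 3, 9}
Tree: B1–B2, B2–B3, B2–B4, B1–B5, B1–B6, B5–B7, B7–B8
The largest bag has 3 vertices, giving width 2; this decomposition certifies tw(G) ≤ 2. Conversely, {1, 3, 4} is a clique of size 3, and the vertices of any clique must share a bag in every tree decomposition; so some bag has ≥ 3 vertices and tw(G) ≥ 2. Therefore the treewidth is 2.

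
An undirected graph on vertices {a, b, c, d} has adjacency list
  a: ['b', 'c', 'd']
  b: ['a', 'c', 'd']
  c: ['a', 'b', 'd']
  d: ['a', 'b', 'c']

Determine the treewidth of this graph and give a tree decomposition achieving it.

Treewidth 3.
One optimal decomposition is:
Bags: B1 = {a, b, c, d}
Tree: (single bag)

With just one bag of size 4, the width is 4 − 1 = 3, so tw(G) ≤ 3. For the lower bound, the 4 vertices {a, b, c, d} are pairwise adjacent, and any tree decomposition puts a clique entirely inside one bag — forcing width ≥ 3. The upper and lower bounds meet at 3, so that is the treewidth.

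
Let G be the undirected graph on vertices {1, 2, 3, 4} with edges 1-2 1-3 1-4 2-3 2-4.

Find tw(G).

2

A width-2 tree decomposition is:
Bags: B1 = {1, 2, 4}  B2 = {1, 2, 3}
Tree: B1–B2
The largest bag has 3 vertices, giving width 2; this decomposition certifies tw(G) ≤ 2. Conversely, {1, 2, 3} is a clique of size 3, and the vertices of any clique must share a bag in every tree decomposition; so some bag has ≥ 3 vertices and tw(G) ≥ 2. Therefore the treewidth is 2.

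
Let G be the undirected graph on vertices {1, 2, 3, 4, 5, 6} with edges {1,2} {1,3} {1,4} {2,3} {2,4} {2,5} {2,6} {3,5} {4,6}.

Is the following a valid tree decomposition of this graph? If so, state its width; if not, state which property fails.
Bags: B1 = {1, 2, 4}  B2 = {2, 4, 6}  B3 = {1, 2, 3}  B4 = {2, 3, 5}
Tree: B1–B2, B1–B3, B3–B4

Every vertex of G appears in some bag (union = {1, 2, 3, 4, 5, 6}); every edge is covered by a bag; and for each vertex v the set of bags containing v is connected in the bag tree. The decomposition is therefore valid. The largest bag has 3 vertices, so the width is 2.

Yes; width 2.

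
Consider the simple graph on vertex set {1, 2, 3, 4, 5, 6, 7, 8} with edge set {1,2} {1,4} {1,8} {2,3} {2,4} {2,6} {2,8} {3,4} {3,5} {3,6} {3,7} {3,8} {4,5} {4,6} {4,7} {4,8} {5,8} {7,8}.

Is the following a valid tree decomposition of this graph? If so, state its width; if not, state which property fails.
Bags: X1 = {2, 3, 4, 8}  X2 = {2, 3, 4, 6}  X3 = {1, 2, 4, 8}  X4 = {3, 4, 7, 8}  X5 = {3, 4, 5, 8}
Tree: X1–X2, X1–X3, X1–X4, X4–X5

Yes; width 3.

Every vertex of G appears in some bag (union = {1, 2, 3, 4, 5, 6, 7, 8}); every edge is covered by a bag; and for each vertex v the set of bags containing v is connected in the bag tree. The decomposition is therefore valid. The largest bag has 4 vertices, so the width is 3.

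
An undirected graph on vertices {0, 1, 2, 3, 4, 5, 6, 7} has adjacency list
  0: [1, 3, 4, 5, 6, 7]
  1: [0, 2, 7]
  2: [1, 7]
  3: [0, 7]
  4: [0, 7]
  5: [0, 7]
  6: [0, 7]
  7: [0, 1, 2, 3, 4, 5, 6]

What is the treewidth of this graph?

2

A width-2 tree decomposition is:
Bags: B1 = {0, 6, 7}  B2 = {0, 4, 7}  B3 = {0, 1, 7}  B4 = {0, 3, 7}  B5 = {0, 5, 7}  B6 = {1, 2, 7}
Tree: B1–B2, B2–B3, B1–B4, B1–B5, B3–B6
Every bag has size at most 3, so the width is 3 − 1 = 2 and tw(G) ≤ 2. Conversely, {0, 1, 7} is a clique of size 3, and the vertices of any clique must share a bag in every tree decomposition; so some bag has ≥ 3 vertices and tw(G) ≥ 2. The upper and lower bounds meet at 2, so that is the treewidth.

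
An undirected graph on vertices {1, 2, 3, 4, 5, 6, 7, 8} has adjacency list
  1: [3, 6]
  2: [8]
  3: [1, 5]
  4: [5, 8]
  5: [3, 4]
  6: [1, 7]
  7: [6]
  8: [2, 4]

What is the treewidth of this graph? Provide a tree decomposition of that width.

Each bag holds 2 vertices, so the decomposition has width 1, which upper-bounds the treewidth. Since G has at least one edge (e.g. 2–8), it is not an edgeless graph, so tw(G) ≥ 1. Combining the bounds, tw(G) = 1.

Treewidth 1.
Bags: B1 = {2, 8}  B2 = {4, 8}  B3 = {4, 5}  B4 = {3, 5}  B5 = {1, 3}  B6 = {1, 6}  B7 = {6, 7}
Tree: B1–B2, B2–B3, B3–B4, B4–B5, B5–B6, B6–B7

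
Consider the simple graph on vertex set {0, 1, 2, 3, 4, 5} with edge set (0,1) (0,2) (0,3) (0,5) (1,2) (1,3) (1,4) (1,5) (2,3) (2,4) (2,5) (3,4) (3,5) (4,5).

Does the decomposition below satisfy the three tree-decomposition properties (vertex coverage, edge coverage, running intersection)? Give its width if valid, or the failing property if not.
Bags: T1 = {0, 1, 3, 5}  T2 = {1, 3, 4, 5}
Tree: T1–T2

A tree decomposition must satisfy three properties: every vertex lies in some bag; for every edge, both endpoints lie together in some bag; and for every vertex, the bags containing it form a connected subtree. Here vertex 2 appears in no bag, so the decomposition is invalid.

No — vertex 2 appears in no bag.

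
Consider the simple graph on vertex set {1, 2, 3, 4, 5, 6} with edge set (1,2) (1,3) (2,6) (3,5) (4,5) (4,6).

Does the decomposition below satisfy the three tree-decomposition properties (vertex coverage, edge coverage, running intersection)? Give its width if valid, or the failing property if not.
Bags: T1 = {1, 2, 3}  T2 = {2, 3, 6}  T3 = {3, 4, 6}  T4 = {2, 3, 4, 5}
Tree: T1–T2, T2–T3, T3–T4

No — bags containing vertex 2 are not connected in the tree.

A tree decomposition must satisfy three properties: every vertex lies in some bag; for every edge, both endpoints lie together in some bag; and for every vertex, the bags containing it form a connected subtree. Here bags containing vertex 2 are not connected in the tree, so the decomposition is invalid.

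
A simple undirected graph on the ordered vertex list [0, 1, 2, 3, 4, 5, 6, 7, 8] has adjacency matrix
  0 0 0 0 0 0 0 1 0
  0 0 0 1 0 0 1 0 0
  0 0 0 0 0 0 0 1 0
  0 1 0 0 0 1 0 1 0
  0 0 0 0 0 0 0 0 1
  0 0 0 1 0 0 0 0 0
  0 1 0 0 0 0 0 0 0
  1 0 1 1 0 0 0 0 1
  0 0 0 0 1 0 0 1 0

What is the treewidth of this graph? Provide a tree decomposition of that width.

Treewidth 1.
Bags: B1 = {3, 7}  B2 = {3, 5}  B3 = {0, 7}  B4 = {2, 7}  B5 = {1, 3}  B6 = {1, 6}  B7 = {7, 8}  B8 = {4, 8}
Tree: B1–B2, B1–B3, B3–B4, B1–B5, B5–B6, B3–B7, B7–B8

Each bag holds 2 vertices, so the decomposition has width 1, which upper-bounds the treewidth. Any graph with an edge has treewidth ≥ 1, and G has the edge 7–3. Therefore the treewidth is 1.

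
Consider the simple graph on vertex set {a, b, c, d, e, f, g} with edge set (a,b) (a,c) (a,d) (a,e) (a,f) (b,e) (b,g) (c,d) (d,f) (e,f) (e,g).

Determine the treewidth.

2

A width-2 tree decomposition is:
Bags: B1 = {a, b, e}  B2 = {a, e, f}  B3 = {a, d, f}  B4 = {a, c, d}  B5 = {b, e, g}
Tree: B1–B2, B2–B3, B3–B4, B1–B5
Each bag holds 3 vertices, so the decomposition has width 2, which upper-bounds the treewidth. For the lower bound, the 3 vertices {b, e, g} are pairwise adjacent, and any tree decomposition puts a clique entirely inside one bag — forcing width ≥ 2. The upper and lower bounds meet at 2, so that is the treewidth.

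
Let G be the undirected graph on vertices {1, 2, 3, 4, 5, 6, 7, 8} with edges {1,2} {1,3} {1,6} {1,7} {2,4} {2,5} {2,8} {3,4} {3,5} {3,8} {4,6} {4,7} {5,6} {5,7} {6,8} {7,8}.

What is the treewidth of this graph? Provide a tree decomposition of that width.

Treewidth 4.
One optimal decomposition is:
Bags: B1 = {1, 2, 3, 6, 7}  B2 = {2, 3, 6, 7, 8}  B3 = {2, 3, 5, 6, 7}  B4 = {2, 3, 4, 6, 7}
Tree: B1–B2, B2–B3, B3–B4

Every bag has size at most 5, so the width is 5 − 1 = 4 and tw(G) ≤ 4. For the lower bound: the 5 vertex sets {1,2}, {7,8}, {5,6}, {3}, {4} are disjoint, each induces a connected subgraph, and every pair is joined by at least one edge of G. Contracting each set to a single vertex therefore yields K_{5} as a minor, and since treewidth is minor-monotone, tw(G) ≥ tw(K_{5}) = 4. Combining the bounds, tw(G) = 4.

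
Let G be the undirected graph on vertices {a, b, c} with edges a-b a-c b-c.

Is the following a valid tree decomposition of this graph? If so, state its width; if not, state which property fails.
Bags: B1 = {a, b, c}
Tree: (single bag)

Every vertex of G appears in some bag (union = {a, b, c}); every edge is covered by a bag; and for each vertex v the set of bags containing v is connected in the bag tree. The decomposition is therefore valid. The largest bag has 3 vertices, so the width is 2.

Yes; width 2.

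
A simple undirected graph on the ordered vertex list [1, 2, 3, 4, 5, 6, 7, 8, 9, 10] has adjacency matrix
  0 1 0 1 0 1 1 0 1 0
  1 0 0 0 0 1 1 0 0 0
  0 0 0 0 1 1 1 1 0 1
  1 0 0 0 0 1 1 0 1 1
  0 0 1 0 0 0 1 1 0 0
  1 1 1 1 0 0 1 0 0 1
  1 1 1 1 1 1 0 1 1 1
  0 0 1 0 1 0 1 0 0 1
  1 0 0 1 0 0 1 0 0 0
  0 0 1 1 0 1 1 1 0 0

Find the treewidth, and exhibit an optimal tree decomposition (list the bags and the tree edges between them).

Every bag has size at most 4, so the width is 4 − 1 = 3 and tw(G) ≤ 3. On the other hand G contains the 4-clique {3, 7, 8, 10}. A clique must lie in a single bag of any decomposition, so no decomposition can have width below 3. Combining the bounds, tw(G) = 3.

Treewidth 3.
One optimal decomposition is:
Bags: B1 = {4, 6, 7, 10}  B2 = {1, 4, 6, 7}  B3 = {1, 2, 6, 7}  B4 = {1, 4, 7, 9}  B5 = {3, 6, 7, 10}  B6 = {3, 7, 8, 10}  B7 = {3, 5, 7, 8}
Tree: B1–B2, B2–B3, B2–B4, B1–B5, B5–B6, B6–B7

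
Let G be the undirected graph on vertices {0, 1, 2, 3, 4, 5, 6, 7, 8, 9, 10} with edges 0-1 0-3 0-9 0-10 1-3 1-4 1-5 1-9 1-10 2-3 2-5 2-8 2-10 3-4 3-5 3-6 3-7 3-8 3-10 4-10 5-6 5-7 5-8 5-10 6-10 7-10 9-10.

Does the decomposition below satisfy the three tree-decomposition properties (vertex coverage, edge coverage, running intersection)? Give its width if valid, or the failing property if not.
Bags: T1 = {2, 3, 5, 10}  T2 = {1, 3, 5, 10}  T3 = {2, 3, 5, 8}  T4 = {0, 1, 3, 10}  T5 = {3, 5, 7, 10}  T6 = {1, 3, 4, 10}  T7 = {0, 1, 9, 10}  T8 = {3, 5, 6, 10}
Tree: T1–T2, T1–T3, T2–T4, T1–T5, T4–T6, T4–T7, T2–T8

Every vertex of G appears in some bag (union = {0, 1, 2, 3, 4, 5, 6, 7, 8, 9, 10}); every edge is covered by a bag; and for each vertex v the set of bags containing v is connected in the bag tree. The decomposition is therefore valid. The largest bag has 4 vertices, so the width is 3.

Yes; width 3.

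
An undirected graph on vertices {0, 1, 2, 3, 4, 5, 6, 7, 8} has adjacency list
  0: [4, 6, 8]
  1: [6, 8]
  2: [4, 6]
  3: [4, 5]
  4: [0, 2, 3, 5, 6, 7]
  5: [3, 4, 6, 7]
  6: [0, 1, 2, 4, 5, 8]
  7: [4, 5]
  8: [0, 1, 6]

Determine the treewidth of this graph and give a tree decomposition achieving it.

Treewidth 2.
Bags: B1 = {4, 5, 6}  B2 = {0, 4, 6}  B3 = {0, 6, 8}  B4 = {2, 4, 6}  B5 = {3, 4, 5}  B6 = {1, 6, 8}  B7 = {4, 5, 7}
Tree: B1–B2, B2–B3, B1–B4, B1–B5, B3–B6, B1–B7

Each bag holds 3 vertices, so the decomposition has width 2, which upper-bounds the treewidth. Conversely, {0, 6, 8} is a clique of size 3, and the vertices of any clique must share a bag in every tree decomposition; so some bag has ≥ 3 vertices and tw(G) ≥ 2. Therefore the treewidth is 2.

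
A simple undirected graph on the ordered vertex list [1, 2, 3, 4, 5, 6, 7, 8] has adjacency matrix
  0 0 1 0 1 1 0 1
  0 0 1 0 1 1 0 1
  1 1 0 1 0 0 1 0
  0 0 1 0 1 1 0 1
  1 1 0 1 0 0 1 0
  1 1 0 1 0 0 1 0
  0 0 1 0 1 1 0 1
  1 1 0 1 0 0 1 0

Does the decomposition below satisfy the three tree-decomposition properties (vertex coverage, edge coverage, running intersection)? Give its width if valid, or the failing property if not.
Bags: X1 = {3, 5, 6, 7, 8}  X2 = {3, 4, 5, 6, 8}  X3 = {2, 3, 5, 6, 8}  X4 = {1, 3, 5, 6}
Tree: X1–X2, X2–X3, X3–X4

A tree decomposition must satisfy three properties: every vertex lies in some bag; for every edge, both endpoints lie together in some bag; and for every vertex, the bags containing it form a connected subtree. Here edge (8,1) lies in no bag, so the decomposition is invalid.

No — edge (8,1) lies in no bag.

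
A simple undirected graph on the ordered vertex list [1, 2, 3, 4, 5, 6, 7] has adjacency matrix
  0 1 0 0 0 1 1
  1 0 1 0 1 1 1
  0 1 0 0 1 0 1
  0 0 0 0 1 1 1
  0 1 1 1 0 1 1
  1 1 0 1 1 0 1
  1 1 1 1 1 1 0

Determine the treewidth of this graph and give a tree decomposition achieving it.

Every bag has size at most 4, so the width is 4 − 1 = 3 and tw(G) ≤ 3. On the other hand G contains the 4-clique {1, 2, 6, 7}. A clique must lie in a single bag of any decomposition, so no decomposition can have width below 3. The upper and lower bounds meet at 3, so that is the treewidth.

Treewidth 3.
One optimal decomposition is:
Bags: B1 = {4, 5, 6, 7}  B2 = {2, 5, 6, 7}  B3 = {2, 3, 5, 7}  B4 = {1, 2, 6, 7}
Tree: B1–B2, B2–B3, B2–B4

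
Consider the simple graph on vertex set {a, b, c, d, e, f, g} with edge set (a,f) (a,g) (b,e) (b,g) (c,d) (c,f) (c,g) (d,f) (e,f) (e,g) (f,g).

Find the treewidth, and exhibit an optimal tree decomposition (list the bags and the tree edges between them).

Each bag holds 3 vertices, so the decomposition has width 2, which upper-bounds the treewidth. For the lower bound, the 3 vertices {c, d, f} are pairwise adjacent, and any tree decomposition puts a clique entirely inside one bag — forcing width ≥ 2. Combining the bounds, tw(G) = 2.

Treewidth 2.
One optimal decomposition is:
Bags: B1 = {c, d, f}  B2 = {c, f, g}  B3 = {e, f, g}  B4 = {b, e, g}  B5 = {a, f, g}
Tree: B1–B2, B2–B3, B3–B4, B2–B5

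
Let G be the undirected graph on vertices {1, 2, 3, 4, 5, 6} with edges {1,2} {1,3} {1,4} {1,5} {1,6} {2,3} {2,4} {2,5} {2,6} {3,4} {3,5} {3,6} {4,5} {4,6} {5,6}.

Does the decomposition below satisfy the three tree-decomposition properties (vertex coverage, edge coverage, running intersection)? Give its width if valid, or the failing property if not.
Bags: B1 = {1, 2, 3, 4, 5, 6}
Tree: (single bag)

Yes; width 5.

Checking the three conditions: (i) the bags cover all of {1, 2, 3, 4, 5, 6}; (ii) for each edge, some bag contains both endpoints; (iii) the bags containing any fixed vertex form a subtree. All hold, so the decomposition is valid with width 6 − 1 = 5.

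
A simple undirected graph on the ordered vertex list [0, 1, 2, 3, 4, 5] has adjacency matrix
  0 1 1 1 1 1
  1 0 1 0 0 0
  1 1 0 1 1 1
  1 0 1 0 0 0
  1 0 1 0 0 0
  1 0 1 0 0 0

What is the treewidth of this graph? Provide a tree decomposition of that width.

Treewidth 2.
One optimal decomposition is:
Bags: B1 = {0, 2, 3}  B2 = {0, 2, 4}  B3 = {0, 2, 5}  B4 = {0, 1, 2}
Tree: B1–B2, B1–B3, B1–B4

Each bag holds 3 vertices, so the decomposition has width 2, which upper-bounds the treewidth. Conversely, {0, 1, 2} is a clique of size 3, and the vertices of any clique must share a bag in every tree decomposition; so some bag has ≥ 3 vertices and tw(G) ≥ 2. Therefore the treewidth is 2.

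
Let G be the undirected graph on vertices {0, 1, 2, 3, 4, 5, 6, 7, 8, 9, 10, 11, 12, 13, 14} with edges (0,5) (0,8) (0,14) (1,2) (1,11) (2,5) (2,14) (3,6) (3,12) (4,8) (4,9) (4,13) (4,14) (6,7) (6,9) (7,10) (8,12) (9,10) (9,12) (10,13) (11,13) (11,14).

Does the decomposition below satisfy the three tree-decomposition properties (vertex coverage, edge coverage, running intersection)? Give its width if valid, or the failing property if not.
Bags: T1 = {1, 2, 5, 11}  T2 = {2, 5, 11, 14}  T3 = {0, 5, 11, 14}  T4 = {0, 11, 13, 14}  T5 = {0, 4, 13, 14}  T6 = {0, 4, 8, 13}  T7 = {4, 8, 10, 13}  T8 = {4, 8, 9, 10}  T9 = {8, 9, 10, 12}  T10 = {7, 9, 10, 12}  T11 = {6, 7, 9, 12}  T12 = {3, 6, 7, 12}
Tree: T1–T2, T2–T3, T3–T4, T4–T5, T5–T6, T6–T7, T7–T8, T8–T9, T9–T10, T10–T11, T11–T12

Vertex coverage: the bags together contain {0, 1, 2, 3, 4, 5, 6, 7, 8, 9, 10, 11, 12, 13, 14}, the full vertex set. Edge coverage: each edge of G has both endpoints in at least one bag. Running intersection: for every vertex, the bags containing it form a connected subtree. All three properties hold, so this is a valid tree decomposition of width max|bag| − 1 = 3, and hence tw(G) ≤ 3.

Yes; width 3.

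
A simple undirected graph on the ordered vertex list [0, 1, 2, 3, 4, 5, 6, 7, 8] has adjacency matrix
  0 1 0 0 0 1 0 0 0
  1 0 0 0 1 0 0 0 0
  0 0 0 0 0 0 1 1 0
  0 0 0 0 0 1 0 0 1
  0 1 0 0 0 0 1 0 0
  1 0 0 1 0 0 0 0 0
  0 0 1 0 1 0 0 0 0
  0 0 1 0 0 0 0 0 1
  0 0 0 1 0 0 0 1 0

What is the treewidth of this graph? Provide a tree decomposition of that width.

Every bag has size at most 3, so the width is 3 − 1 = 2 and tw(G) ≤ 2. For the lower bound, G contains the cycle 4–6–2–7–8–3–5–0–1–4, so G is not a forest; only forests have treewidth ≤ 1, hence tw(G) ≥ 2. The upper and lower bounds meet at 2, so that is the treewidth.

Treewidth 2.
Bags: B1 = {2, 4, 6}  B2 = {2, 4, 7}  B3 = {4, 7, 8}  B4 = {3, 4, 8}  B5 = {3, 4, 5}  B6 = {0, 4, 5}  B7 = {0, 1, 4}
Tree: B1–B2, B2–B3, B3–B4, B4–B5, B5–B6, B6–B7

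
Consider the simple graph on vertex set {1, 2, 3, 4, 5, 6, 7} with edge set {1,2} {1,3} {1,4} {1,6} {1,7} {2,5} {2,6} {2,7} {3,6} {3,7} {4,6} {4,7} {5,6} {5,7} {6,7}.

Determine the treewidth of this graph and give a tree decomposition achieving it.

The largest bag has 4 vertices, giving width 3; this decomposition certifies tw(G) ≤ 3. Conversely, {1, 2, 6, 7} is a clique of size 4, and the vertices of any clique must share a bag in every tree decomposition; so some bag has ≥ 4 vertices and tw(G) ≥ 3. Hence tw(G) = 3 exactly.

Treewidth 3.
One optimal decomposition is:
Bags: B1 = {2, 5, 6, 7}  B2 = {1, 2, 6, 7}  B3 = {1, 3, 6, 7}  B4 = {1, 4, 6, 7}
Tree: B1–B2, B2–B3, B3–B4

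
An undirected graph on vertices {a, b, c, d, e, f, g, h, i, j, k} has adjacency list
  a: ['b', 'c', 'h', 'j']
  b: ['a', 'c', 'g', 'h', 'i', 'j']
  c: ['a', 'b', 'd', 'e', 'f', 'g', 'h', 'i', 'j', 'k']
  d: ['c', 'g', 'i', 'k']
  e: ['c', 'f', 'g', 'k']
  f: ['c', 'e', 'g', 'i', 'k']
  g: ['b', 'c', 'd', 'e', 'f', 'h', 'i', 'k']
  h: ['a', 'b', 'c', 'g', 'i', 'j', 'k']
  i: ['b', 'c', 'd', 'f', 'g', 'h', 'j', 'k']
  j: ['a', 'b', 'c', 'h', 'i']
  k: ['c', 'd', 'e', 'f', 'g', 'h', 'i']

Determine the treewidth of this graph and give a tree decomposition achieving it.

Treewidth 4.
Bags: B1 = {c, e, f, g, k}  B2 = {c, f, g, i, k}  B3 = {c, d, g, i, k}  B4 = {c, g, h, i, k}  B5 = {b, c, g, h, i}  B6 = {b, c, h, i, j}  B7 = {a, b, c, h, j}
Tree: B1–B2, B2–B3, B2–B4, B4–B5, B5–B6, B6–B7

The largest bag has 5 vertices, giving width 4; this decomposition certifies tw(G) ≤ 4. On the other hand G contains the 5-clique {c, e, f, g, k}. A clique must lie in a single bag of any decomposition, so no decomposition can have width below 4. Hence tw(G) = 4 exactly.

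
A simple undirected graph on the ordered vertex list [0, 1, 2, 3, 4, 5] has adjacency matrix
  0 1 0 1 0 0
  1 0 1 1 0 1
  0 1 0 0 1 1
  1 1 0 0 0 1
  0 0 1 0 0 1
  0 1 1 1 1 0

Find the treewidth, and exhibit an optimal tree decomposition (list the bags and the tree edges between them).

Each bag holds 3 vertices, so the decomposition has width 2, which upper-bounds the treewidth. For the lower bound, the 3 vertices {1, 2, 5} are pairwise adjacent, and any tree decomposition puts a clique entirely inside one bag — forcing width ≥ 2. Combining the bounds, tw(G) = 2.

Treewidth 2.
One such decomposition:
Bags: B1 = {1, 3, 5}  B2 = {1, 2, 5}  B3 = {2, 4, 5}  B4 = {0, 1, 3}
Tree: B1–B2, B2–B3, B1–B4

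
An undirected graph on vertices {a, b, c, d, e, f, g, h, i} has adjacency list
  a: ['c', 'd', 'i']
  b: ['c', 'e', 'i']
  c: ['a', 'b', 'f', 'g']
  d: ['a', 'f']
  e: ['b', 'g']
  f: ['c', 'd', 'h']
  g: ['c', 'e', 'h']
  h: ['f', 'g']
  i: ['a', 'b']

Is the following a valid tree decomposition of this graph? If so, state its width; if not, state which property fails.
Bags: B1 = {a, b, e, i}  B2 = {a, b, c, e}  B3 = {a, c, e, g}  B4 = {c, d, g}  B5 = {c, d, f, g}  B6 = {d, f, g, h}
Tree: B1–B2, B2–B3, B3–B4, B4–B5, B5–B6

No — edge (a,d) lies in no bag.

A tree decomposition must satisfy three properties: every vertex lies in some bag; for every edge, both endpoints lie together in some bag; and for every vertex, the bags containing it form a connected subtree. Here edge (a,d) lies in no bag, so the decomposition is invalid.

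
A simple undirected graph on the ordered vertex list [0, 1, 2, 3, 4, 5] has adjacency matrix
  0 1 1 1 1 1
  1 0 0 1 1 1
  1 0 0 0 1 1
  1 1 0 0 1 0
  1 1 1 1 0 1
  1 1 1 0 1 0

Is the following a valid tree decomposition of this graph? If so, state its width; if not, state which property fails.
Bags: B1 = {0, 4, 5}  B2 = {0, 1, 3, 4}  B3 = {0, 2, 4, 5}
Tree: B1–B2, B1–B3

No — edge (1,5) lies in no bag.

A tree decomposition must satisfy three properties: every vertex lies in some bag; for every edge, both endpoints lie together in some bag; and for every vertex, the bags containing it form a connected subtree. Here edge (1,5) lies in no bag, so the decomposition is invalid.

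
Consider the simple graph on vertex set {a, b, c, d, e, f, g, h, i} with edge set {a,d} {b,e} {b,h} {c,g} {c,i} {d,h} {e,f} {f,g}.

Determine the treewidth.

1

A width-1 tree decomposition is:
Bags: B1 = {a, d}  B2 = {d, h}  B3 = {b, h}  B4 = {b, e}  B5 = {e, f}  B6 = {f, g}  B7 = {c, g}  B8 = {c, i}
Tree: B1–B2, B2–B3, B3–B4, B4–B5, B5–B6, B6–B7, B7–B8
The largest bag has 2 vertices, giving width 1; this decomposition certifies tw(G) ≤ 1. G has an edge, so its treewidth is at least 1. Therefore the treewidth is 1.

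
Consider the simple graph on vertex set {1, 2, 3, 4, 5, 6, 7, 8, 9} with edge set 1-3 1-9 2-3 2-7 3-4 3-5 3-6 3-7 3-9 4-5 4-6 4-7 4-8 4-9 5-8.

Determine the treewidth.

2

A width-2 tree decomposition is:
Bags: B1 = {3, 4, 5}  B2 = {4, 5, 8}  B3 = {3, 4, 9}  B4 = {3, 4, 6}  B5 = {3, 4, 7}  B6 = {1, 3, 9}  B7 = {2, 3, 7}
Tree: B1–B2, B1–B3, B3–B4, B3–B5, B3–B6, B5–B7
The largest bag has 3 vertices, giving width 2; this decomposition certifies tw(G) ≤ 2. On the other hand G contains the 3-clique {4, 5, 8}. A clique must lie in a single bag of any decomposition, so no decomposition can have width below 2. Therefore the treewidth is 2.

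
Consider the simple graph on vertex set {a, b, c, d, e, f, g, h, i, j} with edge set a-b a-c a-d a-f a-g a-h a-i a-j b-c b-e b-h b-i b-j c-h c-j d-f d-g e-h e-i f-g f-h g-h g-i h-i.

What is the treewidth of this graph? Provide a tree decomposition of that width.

Each bag holds 4 vertices, so the decomposition has width 3, which upper-bounds the treewidth. Conversely, {b, e, h, i} is a clique of size 4, and the vertices of any clique must share a bag in every tree decomposition; so some bag has ≥ 4 vertices and tw(G) ≥ 3. The upper and lower bounds meet at 3, so that is the treewidth.

Treewidth 3.
One such decomposition:
Bags: B1 = {a, b, h, i}  B2 = {a, g, h, i}  B3 = {a, b, c, h}  B4 = {a, f, g, h}  B5 = {a, d, f, g}  B6 = {b, e, h, i}  B7 = {a, b, c, j}
Tree: B1–B2, B1–B3, B2–B4, B4–B5, B1–B6, B3–B7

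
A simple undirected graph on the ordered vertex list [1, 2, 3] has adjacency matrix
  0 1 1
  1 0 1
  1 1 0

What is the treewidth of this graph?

A width-2 tree decomposition is:
Bags: B1 = {1, 2, 3}
Tree: (single bag)
A single bag containing all 3 vertices is trivially a valid decomposition of width 2. For the lower bound, the 3 vertices {1, 2, 3} are pairwise adjacent, and any tree decomposition puts a clique entirely inside one bag — forcing width ≥ 2. Hence tw(G) = 2 exactly.

2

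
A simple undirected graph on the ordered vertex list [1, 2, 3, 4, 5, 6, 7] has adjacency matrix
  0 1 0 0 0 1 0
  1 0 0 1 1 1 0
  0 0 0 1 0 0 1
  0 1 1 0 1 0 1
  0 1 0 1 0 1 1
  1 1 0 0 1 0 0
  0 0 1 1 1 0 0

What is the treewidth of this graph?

2

A width-2 tree decomposition is:
Bags: B1 = {4, 5, 7}  B2 = {3, 4, 7}  B3 = {2, 4, 5}  B4 = {2, 5, 6}  B5 = {1, 2, 6}
Tree: B1–B2, B1–B3, B3–B4, B4–B5
Every bag has size at most 3, so the width is 3 − 1 = 2 and tw(G) ≤ 2. On the other hand G contains the 3-clique {1, 2, 6}. A clique must lie in a single bag of any decomposition, so no decomposition can have width below 2. Therefore the treewidth is 2.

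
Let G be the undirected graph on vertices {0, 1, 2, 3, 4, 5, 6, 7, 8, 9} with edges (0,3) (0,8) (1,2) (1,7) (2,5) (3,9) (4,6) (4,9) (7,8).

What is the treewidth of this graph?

1

A width-1 tree decomposition is:
Bags: B1 = {4, 6}  B2 = {4, 9}  B3 = {3, 9}  B4 = {0, 3}  B5 = {0, 8}  B6 = {7, 8}  B7 = {1, 7}  B8 = {1, 2}  B9 = {2, 5}
Tree: B1–B2, B2–B3, B3–B4, B4–B5, B5–B6, B6–B7, B7–B8, B8–B9
The largest bag has 2 vertices, giving width 1; this decomposition certifies tw(G) ≤ 1. G has an edge, so its treewidth is at least 1. Hence tw(G) = 1 exactly.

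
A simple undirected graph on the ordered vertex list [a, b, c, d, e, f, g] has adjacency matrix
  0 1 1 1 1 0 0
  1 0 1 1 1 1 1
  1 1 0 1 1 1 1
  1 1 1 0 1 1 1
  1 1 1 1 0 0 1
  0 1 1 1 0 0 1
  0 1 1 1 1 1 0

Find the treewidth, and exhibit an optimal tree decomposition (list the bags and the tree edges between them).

The largest bag has 5 vertices, giving width 4; this decomposition certifies tw(G) ≤ 4. Conversely, {b, c, d, e, g} is a clique of size 5, and the vertices of any clique must share a bag in every tree decomposition; so some bag has ≥ 5 vertices and tw(G) ≥ 4. Combining the bounds, tw(G) = 4.

Treewidth 4.
One optimal decomposition is:
Bags: B1 = {b, c, d, e, g}  B2 = {b, c, d, f, g}  B3 = {a, b, c, d, e}
Tree: B1–B2, B1–B3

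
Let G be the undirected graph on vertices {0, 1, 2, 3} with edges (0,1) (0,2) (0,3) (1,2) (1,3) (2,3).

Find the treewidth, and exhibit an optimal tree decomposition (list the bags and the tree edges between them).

With just one bag of size 4, the width is 4 − 1 = 3, so tw(G) ≤ 3. Conversely, {0, 1, 2, 3} is a clique of size 4, and the vertices of any clique must share a bag in every tree decomposition; so some bag has ≥ 4 vertices and tw(G) ≥ 3. Hence tw(G) = 3 exactly.

Treewidth 3.
Bags: B1 = {0, 1, 2, 3}
Tree: (single bag)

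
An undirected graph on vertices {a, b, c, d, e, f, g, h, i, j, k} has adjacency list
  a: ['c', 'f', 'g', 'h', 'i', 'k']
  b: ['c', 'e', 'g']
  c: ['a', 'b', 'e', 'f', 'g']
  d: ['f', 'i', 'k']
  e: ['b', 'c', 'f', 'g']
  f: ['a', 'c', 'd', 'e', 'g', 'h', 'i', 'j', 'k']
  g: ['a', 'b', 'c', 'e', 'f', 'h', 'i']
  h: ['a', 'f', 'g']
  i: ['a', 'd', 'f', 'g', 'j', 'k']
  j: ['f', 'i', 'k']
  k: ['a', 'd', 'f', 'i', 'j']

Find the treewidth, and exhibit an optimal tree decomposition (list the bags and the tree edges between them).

Each bag holds 4 vertices, so the decomposition has width 3, which upper-bounds the treewidth. Conversely, {d, f, i, k} is a clique of size 4, and the vertices of any clique must share a bag in every tree decomposition; so some bag has ≥ 4 vertices and tw(G) ≥ 3. Therefore the treewidth is 3.

Treewidth 3.
One optimal decomposition is:
Bags: B1 = {a, f, i, k}  B2 = {a, f, g, i}  B3 = {a, c, f, g}  B4 = {c, e, f, g}  B5 = {d, f, i, k}  B6 = {a, f, g, h}  B7 = {b, c, e, g}  B8 = {f, i, j, k}
Tree: B1–B2, B2–B3, B3–B4, B1–B5, B3–B6, B4–B7, B1–B8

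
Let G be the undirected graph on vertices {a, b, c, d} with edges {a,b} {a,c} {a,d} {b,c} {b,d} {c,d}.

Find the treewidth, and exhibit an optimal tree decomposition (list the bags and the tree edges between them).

Treewidth 3.
One such decomposition:
Bags: B1 = {a, b, c, d}
Tree: (single bag)

With just one bag of size 4, the width is 4 − 1 = 3, so tw(G) ≤ 3. Conversely, {a, b, c, d} is a clique of size 4, and the vertices of any clique must share a bag in every tree decomposition; so some bag has ≥ 4 vertices and tw(G) ≥ 3. Combining the bounds, tw(G) = 3.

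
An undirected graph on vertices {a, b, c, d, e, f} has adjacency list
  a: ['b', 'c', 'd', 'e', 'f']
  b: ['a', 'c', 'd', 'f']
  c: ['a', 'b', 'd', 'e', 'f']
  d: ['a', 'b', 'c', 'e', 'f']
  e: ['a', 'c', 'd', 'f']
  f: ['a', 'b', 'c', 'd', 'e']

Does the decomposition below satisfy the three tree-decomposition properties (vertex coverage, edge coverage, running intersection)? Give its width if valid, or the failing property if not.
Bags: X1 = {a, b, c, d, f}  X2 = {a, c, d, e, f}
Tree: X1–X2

Yes; width 4.

Checking the three conditions: (i) the bags cover all of {a, b, c, d, e, f}; (ii) for each edge, some bag contains both endpoints; (iii) the bags containing any fixed vertex form a subtree. All hold, so the decomposition is valid with width 5 − 1 = 4.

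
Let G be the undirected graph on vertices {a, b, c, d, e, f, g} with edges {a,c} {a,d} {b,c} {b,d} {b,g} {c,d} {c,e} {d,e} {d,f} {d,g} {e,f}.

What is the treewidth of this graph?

A width-2 tree decomposition is:
Bags: B1 = {b, c, d}  B2 = {a, c, d}  B3 = {c, d, e}  B4 = {b, d, g}  B5 = {d, e, f}
Tree: B1–B2, B2–B3, B1–B4, B3–B5
Each bag holds 3 vertices, so the decomposition has width 2, which upper-bounds the treewidth. On the other hand G contains the 3-clique {b, d, g}. A clique must lie in a single bag of any decomposition, so no decomposition can have width below 2. Combining the bounds, tw(G) = 2.

2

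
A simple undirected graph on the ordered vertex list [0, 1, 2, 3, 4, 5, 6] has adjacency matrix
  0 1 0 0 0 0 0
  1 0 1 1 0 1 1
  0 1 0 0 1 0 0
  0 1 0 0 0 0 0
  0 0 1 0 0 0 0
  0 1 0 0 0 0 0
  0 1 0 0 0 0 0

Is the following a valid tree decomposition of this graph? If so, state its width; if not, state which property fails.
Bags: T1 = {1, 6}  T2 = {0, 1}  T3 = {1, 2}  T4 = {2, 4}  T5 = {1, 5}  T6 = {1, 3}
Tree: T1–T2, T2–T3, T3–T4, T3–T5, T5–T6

Vertex coverage: the bags together contain {0, 1, 2, 3, 4, 5, 6}, the full vertex set. Edge coverage: each edge of G has both endpoints in at least one bag. Running intersection: for every vertex, the bags containing it form a connected subtree. All three properties hold, so this is a valid tree decomposition of width max|bag| − 1 = 1, and hence tw(G) ≤ 1.

Yes; width 1.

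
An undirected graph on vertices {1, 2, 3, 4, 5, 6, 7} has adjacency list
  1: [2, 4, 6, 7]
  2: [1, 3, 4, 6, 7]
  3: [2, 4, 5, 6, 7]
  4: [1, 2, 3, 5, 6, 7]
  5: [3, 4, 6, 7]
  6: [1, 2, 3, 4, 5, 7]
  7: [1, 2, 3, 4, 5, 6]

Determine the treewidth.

4

A width-4 tree decomposition is:
Bags: B1 = {2, 3, 4, 6, 7}  B2 = {1, 2, 4, 6, 7}  B3 = {3, 4, 5, 6, 7}
Tree: B1–B2, B1–B3
Each bag holds 5 vertices, so the decomposition has width 4, which upper-bounds the treewidth. For the lower bound, the 5 vertices {1, 2, 4, 6, 7} are pairwise adjacent, and any tree decomposition puts a clique entirely inside one bag — forcing width ≥ 4. Hence tw(G) = 4 exactly.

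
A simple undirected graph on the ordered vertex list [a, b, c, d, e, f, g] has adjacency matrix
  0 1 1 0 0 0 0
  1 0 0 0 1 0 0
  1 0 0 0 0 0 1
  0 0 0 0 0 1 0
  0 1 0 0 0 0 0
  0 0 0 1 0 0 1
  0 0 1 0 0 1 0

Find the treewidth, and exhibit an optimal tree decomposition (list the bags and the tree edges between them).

Each bag holds 2 vertices, so the decomposition has width 1, which upper-bounds the treewidth. Any graph with an edge has treewidth ≥ 1, and G has the edge d–f. Hence tw(G) = 1 exactly.

Treewidth 1.
One such decomposition:
Bags: B1 = {d, f}  B2 = {f, g}  B3 = {c, g}  B4 = {a, c}  B5 = {a, b}  B6 = {b, e}
Tree: B1–B2, B2–B3, B3–B4, B4–B5, B5–B6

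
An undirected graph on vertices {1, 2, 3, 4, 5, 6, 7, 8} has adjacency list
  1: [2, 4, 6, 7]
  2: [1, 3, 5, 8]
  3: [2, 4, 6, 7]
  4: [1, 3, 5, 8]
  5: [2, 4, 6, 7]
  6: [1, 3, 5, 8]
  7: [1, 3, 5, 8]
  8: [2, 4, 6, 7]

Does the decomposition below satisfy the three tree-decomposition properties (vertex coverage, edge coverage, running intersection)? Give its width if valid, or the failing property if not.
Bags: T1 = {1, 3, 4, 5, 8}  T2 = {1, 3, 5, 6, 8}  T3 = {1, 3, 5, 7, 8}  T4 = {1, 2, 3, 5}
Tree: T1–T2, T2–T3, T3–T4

A tree decomposition must satisfy three properties: every vertex lies in some bag; for every edge, both endpoints lie together in some bag; and for every vertex, the bags containing it form a connected subtree. Here edge (8,2) lies in no bag, so the decomposition is invalid.

No — edge (8,2) lies in no bag.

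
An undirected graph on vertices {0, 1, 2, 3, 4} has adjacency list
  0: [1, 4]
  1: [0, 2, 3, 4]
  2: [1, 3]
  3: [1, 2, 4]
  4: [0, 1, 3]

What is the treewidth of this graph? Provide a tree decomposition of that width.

The largest bag has 3 vertices, giving width 2; this decomposition certifies tw(G) ≤ 2. For the lower bound, the 3 vertices {0, 1, 4} are pairwise adjacent, and any tree decomposition puts a clique entirely inside one bag — forcing width ≥ 2. Hence tw(G) = 2 exactly.

Treewidth 2.
One such decomposition:
Bags: B1 = {1, 2, 3}  B2 = {1, 3, 4}  B3 = {0, 1, 4}
Tree: B1–B2, B2–B3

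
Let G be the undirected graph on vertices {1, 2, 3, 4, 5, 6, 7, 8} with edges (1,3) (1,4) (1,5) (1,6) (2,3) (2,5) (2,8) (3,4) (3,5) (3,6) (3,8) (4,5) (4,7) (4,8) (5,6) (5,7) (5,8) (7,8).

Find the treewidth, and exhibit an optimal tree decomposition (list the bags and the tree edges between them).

Treewidth 3.
Bags: B1 = {2, 3, 5, 8}  B2 = {3, 4, 5, 8}  B3 = {4, 5, 7, 8}  B4 = {1, 3, 4, 5}  B5 = {1, 3, 5, 6}
Tree: B1–B2, B2–B3, B2–B4, B4–B5

Every bag has size at most 4, so the width is 4 − 1 = 3 and tw(G) ≤ 3. Conversely, {2, 3, 5, 8} is a clique of size 4, and the vertices of any clique must share a bag in every tree decomposition; so some bag has ≥ 4 vertices and tw(G) ≥ 3. The upper and lower bounds meet at 3, so that is the treewidth.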